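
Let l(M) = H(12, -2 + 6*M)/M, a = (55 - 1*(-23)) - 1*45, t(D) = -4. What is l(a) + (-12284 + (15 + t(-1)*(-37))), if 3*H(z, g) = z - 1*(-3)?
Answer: -399988/33 ≈ -12121.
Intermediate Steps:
H(z, g) = 1 + z/3 (H(z, g) = (z - 1*(-3))/3 = (z + 3)/3 = (3 + z)/3 = 1 + z/3)
a = 33 (a = (55 + 23) - 45 = 78 - 45 = 33)
l(M) = 5/M (l(M) = (1 + (⅓)*12)/M = (1 + 4)/M = 5/M)
l(a) + (-12284 + (15 + t(-1)*(-37))) = 5/33 + (-12284 + (15 - 4*(-37))) = 5*(1/33) + (-12284 + (15 + 148)) = 5/33 + (-12284 + 163) = 5/33 - 12121 = -399988/33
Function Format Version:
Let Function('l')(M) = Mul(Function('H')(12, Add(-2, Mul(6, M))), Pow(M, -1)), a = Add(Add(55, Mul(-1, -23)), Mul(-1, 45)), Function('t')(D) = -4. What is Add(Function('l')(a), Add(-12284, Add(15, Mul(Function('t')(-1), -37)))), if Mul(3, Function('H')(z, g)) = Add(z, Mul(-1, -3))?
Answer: Rational(-399988, 33) ≈ -12121.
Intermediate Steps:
Function('H')(z, g) = Add(1, Mul(Rational(1, 3), z)) (Function('H')(z, g) = Mul(Rational(1, 3), Add(z, Mul(-1, -3))) = Mul(Rational(1, 3), Add(z, 3)) = Mul(Rational(1, 3), Add(3, z)) = Add(1, Mul(Rational(1, 3), z)))
a = 33 (a = Add(Add(55, 23), -45) = Add(78, -45) = 33)
Function('l')(M) = Mul(5, Pow(M, -1)) (Function('l')(M) = Mul(Add(1, Mul(Rational(1, 3), 12)), Pow(M, -1)) = Mul(Add(1, 4), Pow(M, -1)) = Mul(5, Pow(M, -1)))
Add(Function('l')(a), Add(-12284, Add(15, Mul(Function('t')(-1), -37)))) = Add(Mul(5, Pow(33, -1)), Add(-12284, Add(15, Mul(-4, -37)))) = Add(Mul(5, Rational(1, 33)), Add(-12284, Add(15, 148))) = Add(Rational(5, 33), Add(-12284, 163)) = Add(Rational(5, 33), -12121) = Rational(-399988, 33)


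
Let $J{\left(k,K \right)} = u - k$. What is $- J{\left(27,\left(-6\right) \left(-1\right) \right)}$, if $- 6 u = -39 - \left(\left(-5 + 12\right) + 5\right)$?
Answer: $\frac{37}{2} \approx 18.5$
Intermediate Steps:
$u = \frac{17}{2}$ ($u = - \frac{-39 - \left(\left(-5 + 12\right) + 5\right)}{6} = - \frac{-39 - \left(7 + 5\right)}{6} = - \frac{-39 - 12}{6} = \left(- \frac{1}{6}\right) \left(-51\right) = \frac{17}{2} \approx 8.5$)
$J{\left(k,K \right)} = \frac{17}{2} - k$
$- J{\left(27,\left(-6\right) \left(-1\right) \right)} = - (\frac{17}{2} - 27) = \left(-1\right) \left(- \frac{37}{2}\right) = \frac{37}{2}$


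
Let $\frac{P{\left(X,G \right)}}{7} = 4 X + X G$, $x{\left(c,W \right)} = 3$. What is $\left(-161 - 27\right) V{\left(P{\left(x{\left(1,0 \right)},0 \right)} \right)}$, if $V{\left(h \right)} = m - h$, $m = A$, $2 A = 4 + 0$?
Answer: $15416$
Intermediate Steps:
$A = 2$ ($A = \frac{4 + 0}{2} = \frac{1}{2} \cdot 4 = 2$)
$m = 2$
$P{\left(X,G \right)} = 28 X + 7 G X$ ($P{\left(X,G \right)} = 7 \left(4 X + X G\right) = 7 \left(4 X + G X\right) = 28 X + 7 G X$)
$V{\left(h \right)} = 2 - h$
$\left(-161 - 27\right) V{\left(P{\left(x{\left(1,0 \right)},0 \right)} \right)} = \left(-161 - 27\right) \left(2 - 7 \cdot 3 \left(4 + 0\right)\right) = - 188 \left(2 - 7 \cdot 3 \cdot 4\right) = - 188 \left(2 - 84\right) = \left(-188\right) \left(-82\right) = 15416$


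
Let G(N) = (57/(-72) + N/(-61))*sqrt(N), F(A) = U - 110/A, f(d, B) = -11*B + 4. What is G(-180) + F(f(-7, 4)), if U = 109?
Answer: 447/4 + 3161*I*sqrt(5)/244 ≈ 111.75 + 28.968*I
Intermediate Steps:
f(d, B) = 4 - 11*B
F(A) = 109 - 110/A
G(N) = sqrt(N)*(-19/24 - N/61) (G(N) = (57*(-1/72) + N*(-1/61))*sqrt(N) = (-19/24 - N/61)*sqrt(N) = sqrt(N)*(-19/24 - N/61))
G(-180) + F(f(-7, 4)) = sqrt(-180)*(-1159 - 24*(-180))/1464 + (109 - 110/(4 - 11*4)) = (6*I*sqrt(5))*(-1159 + 4320)/1464 + (109 - 110/(4 - 44)) = (1/1464)*(6*I*sqrt(5))*3161 + (109 - 110/(-40)) = 3161*I*sqrt(5)/244 + (109 - 110*(-1/40)) = 3161*I*sqrt(5)/244 + (109 + 11/4) = 3161*I*sqrt(5)/244 + 447/4 = 447/4 + 3161*I*sqrt(5)/244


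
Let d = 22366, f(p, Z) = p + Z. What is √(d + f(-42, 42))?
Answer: √22366 ≈ 149.55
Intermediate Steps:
f(p, Z) = Z + p
√(d + f(-42, 42)) = √(22366 + (42 - 42)) = √(22366 + 0) = √22366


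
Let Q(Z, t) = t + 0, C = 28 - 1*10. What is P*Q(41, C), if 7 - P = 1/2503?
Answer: 315360/2503 ≈ 125.99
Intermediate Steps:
C = 18 (C = 28 - 10 = 18)
Q(Z, t) = t
P = 17520/2503 (P = 7 - 1/2503 = 17520/2503 ≈ 6.9996)
P*Q(41, C) = (17520/2503)*18 = 315360/2503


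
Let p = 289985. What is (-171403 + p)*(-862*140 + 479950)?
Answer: 42602955140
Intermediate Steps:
(-171403 + p)*(-862*140 + 479950) = (-171403 + 289985)*(-862*140 + 479950) = 118582*(-120680 + 479950) = 118582*359270 = 42602955140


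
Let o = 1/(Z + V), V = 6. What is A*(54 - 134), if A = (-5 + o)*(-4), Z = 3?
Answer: -14080/9 ≈ -1564.4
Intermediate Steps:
o = 1/9 (o = 1/(3 + 6) = 1/9 ≈ 0.11111)
A = 176/9 (A = (-5 + 1/9)*(-4) = -44/9*(-4) = 176/9 ≈ 19.556)
A*(54 - 134) = 176*(54 - 134)/9 = (176/9)*(-80) = -14080/9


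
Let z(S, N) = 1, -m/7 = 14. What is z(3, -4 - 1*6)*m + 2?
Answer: -96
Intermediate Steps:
m = -98 (m = -7*14 = -98)
z(3, -4 - 1*6)*m + 2 = 1*(-98) + 2 = -98 + 2 = -96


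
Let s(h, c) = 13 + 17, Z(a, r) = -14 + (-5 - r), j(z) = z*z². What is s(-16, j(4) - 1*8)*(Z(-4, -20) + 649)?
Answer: 19500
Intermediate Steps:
j(z) = z³
Z(a, r) = -19 - r
s(h, c) = 30
s(-16, j(4) - 1*8)*(Z(-4, -20) + 649) = 30*((-19 - 1*(-20)) + 649) = 30*((-19 + 20) + 649) = 30*(1 + 649) = 30*650 = 19500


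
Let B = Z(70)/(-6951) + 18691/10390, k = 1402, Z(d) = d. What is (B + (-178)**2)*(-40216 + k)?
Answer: -2114786217122267/1719545 ≈ -1.2299e+9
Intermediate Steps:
B = 18456263/10317270 (B = 70/(-6951) + 18691/10390 = 70*(-1/6951) + 18691*(1/10390) = -10/993 + 18691/10390 = 18456263/10317270 ≈ 1.7889)
(B + (-178)**2)*(-40216 + k) = (18456263/10317270 + (-178)**2)*(-40216 + 1402) = (18456263/10317270 + 31684)*(-38814) = (326910838943/10317270)*(-38814) = -2114786217122267/1719545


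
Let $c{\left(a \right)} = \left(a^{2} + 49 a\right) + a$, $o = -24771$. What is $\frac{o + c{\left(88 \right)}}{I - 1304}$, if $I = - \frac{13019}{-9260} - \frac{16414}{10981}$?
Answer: $\frac{1283964625620}{132605046241} \approx 9.6826$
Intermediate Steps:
$c{\left(a \right)} = a^{2} + 50 a$
$I = - \frac{9032001}{101684060}$ ($I = \left(-13019\right) \left(- \frac{1}{9260}\right) - \frac{16414}{10981} = \frac{13019}{9260} - \frac{16414}{10981} = - \frac{9032001}{101684060} \approx -0.088824$)
$\frac{o + c{\left(88 \right)}}{I - 1304} = \frac{-24771 + 88 \left(50 + 88\right)}{- \frac{9032001}{101684060} - 1304} = \frac{-24771 + 88 \cdot 138}{- \frac{132605046241}{101684060}} = \left(-24771 + 12144\right) \left(- \frac{101684060}{132605046241}\right) = \left(-12627\right) \left(- \frac{101684060}{132605046241}\right) = \frac{1283964625620}{132605046241}$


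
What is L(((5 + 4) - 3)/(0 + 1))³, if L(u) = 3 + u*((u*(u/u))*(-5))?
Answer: -5545233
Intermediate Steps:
L(u) = 3 - 5*u² (L(u) = 3 + u*((u*1)*(-5)) = 3 + u*(u*(-5)) = 3 + u*(-5*u) = 3 - 5*u²)
L(((5 + 4) - 3)/(0 + 1))³ = (3 - 5*((5 + 4) - 3)²/(0 + 1)²)³ = (3 - 5*(9 - 3)²)³ = (3 - 5*(6*1)²)³ = (3 - 5*6²)³ = (3 - 5*36)³ = (3 - 180)³ = (-177)³ = -5545233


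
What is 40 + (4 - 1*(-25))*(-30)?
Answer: -830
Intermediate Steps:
40 + (4 - 1*(-25))*(-30) = 40 + (4 + 25)*(-30) = 40 + 29*(-30) = 40 - 870 = -830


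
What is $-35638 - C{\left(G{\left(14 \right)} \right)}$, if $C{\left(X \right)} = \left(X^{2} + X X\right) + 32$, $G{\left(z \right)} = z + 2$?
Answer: $-36182$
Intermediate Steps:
$G{\left(z \right)} = 2 + z$
$C{\left(X \right)} = 32 + 2 X^{2}$ ($C{\left(X \right)} = \left(X^{2} + X^{2}\right) + 32 = 2 X^{2} + 32 = 32 + 2 X^{2}$)
$-35638 - C{\left(G{\left(14 \right)} \right)} = -35638 - \left(32 + 2 \left(2 + 14\right)^{2}\right) = -35638 - \left(32 + 2 \cdot 16^{2}\right) = -35638 - \left(32 + 2 \cdot 256\right) = -35638 - \left(32 + 512\right) = -35638 - 544 = -36182$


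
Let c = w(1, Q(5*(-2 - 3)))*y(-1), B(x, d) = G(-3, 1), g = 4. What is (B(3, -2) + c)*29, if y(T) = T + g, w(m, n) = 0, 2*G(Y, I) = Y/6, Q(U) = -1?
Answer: -29/4 ≈ -7.2500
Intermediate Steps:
G(Y, I) = Y/12 (G(Y, I) = (Y/6)/2 = Y/12)
B(x, d) = -¼ (B(x, d) = (1/12)*(-3) = -¼)
y(T) = 4 + T (y(T) = T + 4 = 4 + T)
c = 0 (c = 0*(4 - 1) = 0*3 = 0)
(B(3, -2) + c)*29 = (-¼ + 0)*29 = -¼*29 = -29/4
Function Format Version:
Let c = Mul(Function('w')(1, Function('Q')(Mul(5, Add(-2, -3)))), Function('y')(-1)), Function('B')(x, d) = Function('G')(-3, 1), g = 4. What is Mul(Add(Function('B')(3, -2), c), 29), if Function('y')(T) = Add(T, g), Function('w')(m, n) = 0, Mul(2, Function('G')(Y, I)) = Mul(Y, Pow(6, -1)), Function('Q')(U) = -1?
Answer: Rational(-29, 4) ≈ -7.2500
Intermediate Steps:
Function('G')(Y, I) = Mul(Rational(1, 12), Y) (Function('G')(Y, I) = Mul(Rational(1, 2), Mul(Y, Pow(6, -1))) = Mul(Rational(1, 2), Mul(Y, Rational(1, 6))) = Mul(Rational(1, 2), Mul(Rational(1, 6), Y)) = Mul(Rational(1, 12), Y))
Function('B')(x, d) = Rational(-1, 4) (Function('B')(x, d) = Mul(Rational(1, 12), -3) = Rational(-1, 4))
Function('y')(T) = Add(4, T) (Function('y')(T) = Add(T, 4) = Add(4, T))
c = 0 (c = Mul(0, Add(4, -1)) = Mul(0, 3) = 0)
Mul(Add(Function('B')(3, -2), c), 29) = Mul(Add(Rational(-1, 4), 0), 29) = Mul(Rational(-1, 4), 29) = Rational(-29, 4)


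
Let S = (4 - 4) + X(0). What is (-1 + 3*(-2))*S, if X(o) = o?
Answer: 0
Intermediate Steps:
S = 0 (S = (4 - 4) + 0 = 0 + 0 = 0)
(-1 + 3*(-2))*S = (-1 + 3*(-2))*0 = (-1 - 6)*0 = -7*0 = 0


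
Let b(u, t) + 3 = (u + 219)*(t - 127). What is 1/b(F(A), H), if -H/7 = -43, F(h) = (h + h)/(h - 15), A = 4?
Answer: 11/417741 ≈ 2.6332e-5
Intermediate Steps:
F(h) = 2*h/(-15 + h) (F(h) = (2*h)/(-15 + h) = 2*h/(-15 + h))
H = 301 (H = -7*(-43) = 301)
b(u, t) = -3 + (-127 + t)*(219 + u) (b(u, t) = -3 + (u + 219)*(t - 127) = -3 + (219 + u)*(-127 + t) = -3 + (-127 + t)*(219 + u))
1/b(F(A), H) = 1/(-27816 - 254*4/(-15 + 4) + 219*301 + 301*(2*4/(-15 + 4))) = 1/(-27816 - 254*4/(-11) + 65919 + 301*(2*4/(-11))) = 1/(-27816 - 254*4*(-1)/11 + 65919 + 301*(2*4*(-1/11))) = 1/(-27816 - 127*(-8/11) + 65919 + 301*(-8/11)) = 1/(-27816 + 1016/11 + 65919 - 2408/11) = 1/(417741/11) = 11/417741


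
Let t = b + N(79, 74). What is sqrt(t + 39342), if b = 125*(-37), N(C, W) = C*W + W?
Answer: sqrt(40637) ≈ 201.59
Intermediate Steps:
N(C, W) = W + C*W
b = -4625
t = 1295 (t = -4625 + 74*(1 + 79) = -4625 + 74*80 = -4625 + 5920 = 1295)
sqrt(t + 39342) = sqrt(1295 + 39342) = sqrt(40637)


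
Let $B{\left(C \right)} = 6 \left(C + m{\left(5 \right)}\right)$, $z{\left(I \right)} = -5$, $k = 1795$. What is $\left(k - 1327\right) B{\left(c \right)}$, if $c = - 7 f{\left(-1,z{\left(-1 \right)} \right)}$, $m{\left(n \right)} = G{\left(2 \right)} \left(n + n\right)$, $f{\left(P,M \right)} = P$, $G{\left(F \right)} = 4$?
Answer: $131976$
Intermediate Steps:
$m{\left(n \right)} = 8 n$ ($m{\left(n \right)} = 4 \left(n + n\right) = 4 \cdot 2 n = 8 n$)
$c = 7$ ($c = \left(-7\right) \left(-1\right) = 7$)
$B{\left(C \right)} = 240 + 6 C$ ($B{\left(C \right)} = 6 \left(C + 8 \cdot 5\right) = 6 \left(C + 40\right) = 6 \left(40 + C\right) = 240 + 6 C$)
$\left(k - 1327\right) B{\left(c \right)} = \left(1795 - 1327\right) \left(240 + 6 \cdot 7\right) = 468 \left(240 + 42\right) = 468 \cdot 282 = 131976$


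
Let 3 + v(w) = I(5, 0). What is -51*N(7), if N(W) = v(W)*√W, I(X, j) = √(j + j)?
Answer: 153*√7 ≈ 404.80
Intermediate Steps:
I(X, j) = √2*√j (I(X, j) = √(2*j) = √2*√j)
v(w) = -3 (v(w) = -3 + √2*√0 = -3 + √2*0 = -3 + 0 = -3)
N(W) = -3*√W
-51*N(7) = -(-153)*√7 = 153*√7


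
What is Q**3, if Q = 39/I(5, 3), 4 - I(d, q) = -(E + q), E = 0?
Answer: 59319/343 ≈ 172.94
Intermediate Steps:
I(d, q) = 4 + q (I(d, q) = 4 - (-1)*(0 + q) = 4 - (-1)*q = 4 + q)
Q = 39/7 (Q = 39/(4 + 3) = 39/7 ≈ 5.5714)
Q**3 = (39/7)**3 = 59319/343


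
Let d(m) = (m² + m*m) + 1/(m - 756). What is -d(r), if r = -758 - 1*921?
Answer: -13728729669/2435 ≈ -5.6381e+6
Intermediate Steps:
r = -1679 (r = -758 - 921 = -1679)
d(m) = 1/(-756 + m) + 2*m² (d(m) = (m² + m²) + 1/(-756 + m) = 2*m² + 1/(-756 + m) = 1/(-756 + m) + 2*m²)
-d(r) = -(1 - 1512*(-1679)² + 2*(-1679)³)/(-756 - 1679) = -(1 - 1512*2819041 + 2*(-4733169839))/(-2435) = -(-1)*(1 - 4262389992 - 9466339678)/2435 = -(-1)*(-13728729669)/2435 = -1*13728729669/2435 = -13728729669/2435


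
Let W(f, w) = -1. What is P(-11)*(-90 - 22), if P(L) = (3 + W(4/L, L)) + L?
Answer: 1008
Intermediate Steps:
P(L) = 2 + L (P(L) = (3 - 1) + L = 2 + L)
P(-11)*(-90 - 22) = (2 - 11)*(-90 - 22) = -9*(-112) = 1008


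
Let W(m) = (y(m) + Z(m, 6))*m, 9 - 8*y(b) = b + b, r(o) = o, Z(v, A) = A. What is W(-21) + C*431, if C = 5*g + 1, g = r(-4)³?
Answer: -1101991/8 ≈ -1.3775e+5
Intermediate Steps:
y(b) = 9/8 - b/4 (y(b) = 9/8 - (b + b)/8 = 9/8 - b/4)
g = -64 (g = (-4)³ = -64)
C = -319 (C = 5*(-64) + 1 = -320 + 1 = -319)
W(m) = m*(57/8 - m/4) (W(m) = ((9/8 - m/4) + 6)*m = (57/8 - m/4)*m = m*(57/8 - m/4))
W(-21) + C*431 = (⅛)*(-21)*(57 - 2*(-21)) - 319*431 = (⅛)*(-21)*(57 + 42) - 137489 = (⅛)*(-21)*99 - 137489 = -2079/8 - 137489 = -1101991/8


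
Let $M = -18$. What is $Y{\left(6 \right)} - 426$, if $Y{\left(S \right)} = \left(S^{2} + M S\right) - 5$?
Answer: $-503$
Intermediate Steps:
$Y{\left(S \right)} = -5 + S^{2} - 18 S$ ($Y{\left(S \right)} = \left(S^{2} - 18 S\right) - 5 = -5 + S^{2} - 18 S$)
$Y{\left(6 \right)} - 426 = \left(-5 + 6^{2} - 108\right) - 426 = \left(-5 + 36 - 108\right) - 426 = -77 - 426 = -503$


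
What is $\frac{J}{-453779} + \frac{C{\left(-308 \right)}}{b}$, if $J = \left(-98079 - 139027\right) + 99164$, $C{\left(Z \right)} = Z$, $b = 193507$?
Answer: $\frac{26552978662}{87809412953} \approx 0.30239$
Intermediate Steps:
$J = -137942$ ($J = -237106 + 99164 = -137942$)
$\frac{J}{-453779} + \frac{C{\left(-308 \right)}}{b} = - \frac{137942}{-453779} - \frac{308}{193507} = \left(-137942\right) \left(- \frac{1}{453779}\right) - \frac{308}{193507} = \frac{137942}{453779} - \frac{308}{193507} = \frac{26552978662}{87809412953}$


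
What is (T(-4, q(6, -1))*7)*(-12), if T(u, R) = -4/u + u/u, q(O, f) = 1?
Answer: -168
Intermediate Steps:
T(u, R) = 1 - 4/u (T(u, R) = -4/u + 1 = 1 - 4/u)
(T(-4, q(6, -1))*7)*(-12) = (((-4 - 4)/(-4))*7)*(-12) = (-¼*(-8)*7)*(-12) = (2*7)*(-12) = 14*(-12) = -168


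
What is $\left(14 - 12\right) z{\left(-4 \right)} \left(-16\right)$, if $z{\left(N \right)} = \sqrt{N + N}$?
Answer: $- 64 i \sqrt{2} \approx - 90.51 i$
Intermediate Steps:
$z{\left(N \right)} = \sqrt{2} \sqrt{N}$ ($z{\left(N \right)} = \sqrt{2 N} = \sqrt{2} \sqrt{N}$)
$\left(14 - 12\right) z{\left(-4 \right)} \left(-16\right) = \left(14 - 12\right) \sqrt{2} \sqrt{-4} \left(-16\right) = \left(14 - 12\right) \sqrt{2} \cdot 2 i \left(-16\right) = 2 \cdot 2 i \sqrt{2} \left(-16\right) = 4 i \sqrt{2} \left(-16\right) = - 64 i \sqrt{2}$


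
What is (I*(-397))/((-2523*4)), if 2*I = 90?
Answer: 5955/3364 ≈ 1.7702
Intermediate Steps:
I = 45 (I = (½)*90 = 45)
(I*(-397))/((-2523*4)) = (45*(-397))/((-2523*4)) = -17865/(-10092) = -17865*(-1/10092) = 5955/3364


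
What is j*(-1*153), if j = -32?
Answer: 4896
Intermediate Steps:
j*(-1*153) = -(-32)*153 = -32*(-153) = 4896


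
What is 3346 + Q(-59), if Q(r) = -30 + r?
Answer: 3257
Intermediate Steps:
3346 + Q(-59) = 3346 + (-30 - 59) = 3346 - 89 = 3257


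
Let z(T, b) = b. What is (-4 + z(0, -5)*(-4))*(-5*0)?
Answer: 0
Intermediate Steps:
(-4 + z(0, -5)*(-4))*(-5*0) = (-4 - 5*(-4))*(-5*0) = (-4 + 20)*0 = 16*0 = 0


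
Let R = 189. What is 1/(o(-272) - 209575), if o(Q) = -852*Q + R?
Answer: 1/22358 ≈ 4.4727e-5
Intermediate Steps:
o(Q) = 189 - 852*Q (o(Q) = -852*Q + 189 = 189 - 852*Q)
1/(o(-272) - 209575) = 1/((189 - 852*(-272)) - 209575) = 1/((189 + 231744) - 209575) = 1/(231933 - 209575) = 1/22358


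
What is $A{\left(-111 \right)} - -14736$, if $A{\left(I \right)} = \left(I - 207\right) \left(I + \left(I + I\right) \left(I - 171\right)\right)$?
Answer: $-19858038$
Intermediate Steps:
$A{\left(I \right)} = \left(-207 + I\right) \left(I + 2 I \left(-171 + I\right)\right)$
$A{\left(-111 \right)} - -14736 = - 111 \left(70587 - -83805 + 2 \left(-111\right)^{2}\right) - -14736 = - 111 \left(70587 + 83805 + 2 \cdot 12321\right) + 14736 = - 111 \left(70587 + 83805 + 24642\right) + 14736 = \left(-111\right) 179034 + 14736 = -19872774 + 14736 = -19858038$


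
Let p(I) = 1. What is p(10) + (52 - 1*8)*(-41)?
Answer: -1803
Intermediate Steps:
p(10) + (52 - 1*8)*(-41) = 1 + (52 - 1*8)*(-41) = 1 + (52 - 8)*(-41) = 1 + 44*(-41) = 1 - 1804 = -1803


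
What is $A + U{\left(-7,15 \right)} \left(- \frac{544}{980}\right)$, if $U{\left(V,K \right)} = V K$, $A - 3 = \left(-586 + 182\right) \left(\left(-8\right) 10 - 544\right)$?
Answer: $\frac{1765101}{7} \approx 2.5216 \cdot 10^{5}$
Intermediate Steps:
$A = 252099$ ($A = 3 + \left(-586 + 182\right) \left(\left(-8\right) 10 - 544\right) = 3 - 404 \left(-80 - 544\right) = 3 - -252096 = 3 + 252096 = 252099$)
$U{\left(V,K \right)} = K V$
$A + U{\left(-7,15 \right)} \left(- \frac{544}{980}\right) = 252099 + 15 \left(-7\right) \left(- \frac{544}{980}\right) = 252099 - 105 \left(\left(-544\right) \frac{1}{980}\right) = 252099 - - \frac{408}{7} = 252099 + \frac{408}{7} = \frac{1765101}{7}$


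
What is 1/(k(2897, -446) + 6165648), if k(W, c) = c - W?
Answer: 1/6162305 ≈ 1.6228e-7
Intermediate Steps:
1/(k(2897, -446) + 6165648) = 1/((-446 - 1*2897) + 6165648) = 1/((-446 - 2897) + 6165648) = 1/(-3343 + 6165648) = 1/6162305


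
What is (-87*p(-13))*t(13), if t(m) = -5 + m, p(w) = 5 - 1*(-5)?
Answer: -6960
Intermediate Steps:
p(w) = 10 (p(w) = 5 + 5 = 10)
(-87*p(-13))*t(13) = (-87*10)*(-5 + 13) = -870*8 = -6960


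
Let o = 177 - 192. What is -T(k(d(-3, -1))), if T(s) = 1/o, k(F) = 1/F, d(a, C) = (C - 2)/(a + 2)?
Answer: 1/15 ≈ 0.066667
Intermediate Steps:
d(a, C) = (-2 + C)/(2 + a)
o = -15
T(s) = -1/15 (T(s) = 1/(-15) = -1/15)
-T(k(d(-3, -1))) = -1*(-1/15) = 1/15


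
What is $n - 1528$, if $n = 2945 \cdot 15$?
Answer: $42647$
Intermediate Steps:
$n = 44175$
$n - 1528 = 44175 - 1528 = 42647$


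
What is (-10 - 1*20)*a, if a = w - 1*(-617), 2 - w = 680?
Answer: 1830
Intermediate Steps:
w = -678 (w = 2 - 1*680 = 2 - 680 = -678)
a = -61 (a = -678 - 1*(-617) = -678 + 617 = -61)
(-10 - 1*20)*a = (-10 - 1*20)*(-61) = (-10 - 20)*(-61) = -30*(-61) = 1830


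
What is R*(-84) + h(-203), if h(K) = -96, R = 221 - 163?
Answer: -4968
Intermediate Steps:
R = 58
R*(-84) + h(-203) = 58*(-84) - 96 = -4872 - 96 = -4968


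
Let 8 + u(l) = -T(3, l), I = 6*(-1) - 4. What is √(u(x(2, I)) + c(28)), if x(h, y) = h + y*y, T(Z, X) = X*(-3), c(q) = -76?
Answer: √222 ≈ 14.900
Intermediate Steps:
I = -10 (I = -6 - 4 = -10)
T(Z, X) = -3*X
x(h, y) = h + y²
u(l) = -8 + 3*l (u(l) = -8 - (-3)*l = -8 + 3*l)
√(u(x(2, I)) + c(28)) = √((-8 + 3*(2 + (-10)²)) - 76) = √((-8 + 3*(2 + 100)) - 76) = √((-8 + 3*102) - 76) = √((-8 + 306) - 76) = √(298 - 76) = √222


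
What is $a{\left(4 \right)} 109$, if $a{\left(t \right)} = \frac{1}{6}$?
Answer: $\frac{109}{6} \approx 18.167$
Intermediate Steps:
$a{\left(t \right)} = \frac{1}{6}$
$a{\left(4 \right)} 109 = \frac{1}{6} \cdot 109 = \frac{109}{6}$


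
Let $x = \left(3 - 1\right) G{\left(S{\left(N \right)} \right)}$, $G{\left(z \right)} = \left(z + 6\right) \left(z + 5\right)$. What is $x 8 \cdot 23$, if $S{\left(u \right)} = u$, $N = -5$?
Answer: $0$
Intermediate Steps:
$G{\left(z \right)} = \left(5 + z\right) \left(6 + z\right)$ ($G{\left(z \right)} = \left(6 + z\right) \left(5 + z\right) = \left(5 + z\right) \left(6 + z\right)$)
$x = 0$ ($x = \left(3 - 1\right) \left(30 + \left(-5\right)^{2} + 11 \left(-5\right)\right) = 2 \left(30 + 25 - 55\right) = 2 \cdot 0 = 0$)
$x 8 \cdot 23 = 0 \cdot 8 \cdot 23 = 0 \cdot 23 = 0$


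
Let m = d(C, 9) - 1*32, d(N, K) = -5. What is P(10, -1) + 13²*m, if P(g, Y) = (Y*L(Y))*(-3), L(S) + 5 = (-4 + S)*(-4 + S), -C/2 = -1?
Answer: -6193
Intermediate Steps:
C = 2 (C = -2*(-1) = 2)
L(S) = -5 + (-4 + S)² (L(S) = -5 + (-4 + S)*(-4 + S) = -5 + (-4 + S)²)
m = -37 (m = -5 - 1*32 = -5 - 32 = -37)
P(g, Y) = -3*Y*(-5 + (-4 + Y)²) (P(g, Y) = (Y*(-5 + (-4 + Y)²))*(-3) = -3*Y*(-5 + (-4 + Y)²))
P(10, -1) + 13²*m = -3*(-1)*(-5 + (-4 - 1)²) + 13²*(-37) = -3*(-1)*(-5 + (-5)²) + 169*(-37) = -3*(-1)*(-5 + 25) - 6253 = -3*(-1)*20 - 6253 = 60 - 6253 = -6193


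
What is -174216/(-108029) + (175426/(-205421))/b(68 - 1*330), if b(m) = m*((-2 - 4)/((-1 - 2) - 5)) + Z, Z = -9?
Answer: 14746616039404/9120675760899 ≈ 1.6168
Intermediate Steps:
b(m) = -9 + 3*m/4 (b(m) = m*((-2 - 4)/((-1 - 2) - 5)) - 9 = m*(-6/(-3 - 5)) - 9 = m*(-6/(-8)) - 9 = m*(-6*(-⅛)) - 9 = m*(¾) - 9 = 3*m/4 - 9 = -9 + 3*m/4)
-174216/(-108029) + (175426/(-205421))/b(68 - 1*330) = -174216/(-108029) + (175426/(-205421))/(-9 + 3*(68 - 1*330)/4) = -174216*(-1/108029) + (175426*(-1/205421))/(-9 + 3*(68 - 330)/4) = 174216/108029 - 175426/(205421*(-9 + (¾)*(-262))) = 174216/108029 - 175426/(205421*(-9 - 393/2)) = 174216/108029 - 175426/(205421*(-411/2)) = 174216/108029 - 175426/205421*(-2/411) = 174216/108029 + 350852/84428031 = 14746616039404/9120675760899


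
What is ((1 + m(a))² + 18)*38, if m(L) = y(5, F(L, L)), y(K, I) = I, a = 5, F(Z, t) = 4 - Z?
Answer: 684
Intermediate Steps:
m(L) = 4 - L
((1 + m(a))² + 18)*38 = ((1 + (4 - 1*5))² + 18)*38 = ((1 + (4 - 5))² + 18)*38 = ((1 - 1)² + 18)*38 = (0² + 18)*38 = (0 + 18)*38 = 18*38 = 684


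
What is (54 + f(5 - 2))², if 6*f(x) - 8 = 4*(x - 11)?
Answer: 2500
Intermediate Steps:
f(x) = -6 + 2*x/3 (f(x) = 4/3 + (4*(x - 11))/6 = 4/3 + (4*(-11 + x))/6 = 4/3 + (-44 + 4*x)/6 = 4/3 + (-22/3 + 2*x/3) = -6 + 2*x/3)
(54 + f(5 - 2))² = (54 + (-6 + 2*(5 - 2)/3))² = (54 + (-6 + (⅔)*3))² = (54 + (-6 + 2))² = (54 - 4)² = 50² = 2500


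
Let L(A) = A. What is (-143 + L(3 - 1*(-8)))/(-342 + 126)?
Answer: 11/18 ≈ 0.61111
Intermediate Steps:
(-143 + L(3 - 1*(-8)))/(-342 + 126) = (-143 + (3 - 1*(-8)))/(-342 + 126) = (-143 + (3 + 8))/(-216) = (-143 + 11)*(-1/216) = -132*(-1/216) = 11/18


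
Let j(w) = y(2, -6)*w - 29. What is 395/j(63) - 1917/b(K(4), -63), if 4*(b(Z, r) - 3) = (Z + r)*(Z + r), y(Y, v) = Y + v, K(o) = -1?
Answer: -944342/288587 ≈ -3.2723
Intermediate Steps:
b(Z, r) = 3 + (Z + r)²/4 (b(Z, r) = 3 + ((Z + r)*(Z + r))/4 = 3 + (Z + r)²/4)
j(w) = -29 - 4*w (j(w) = (2 - 6)*w - 29 = -4*w - 29 = -29 - 4*w)
395/j(63) - 1917/b(K(4), -63) = 395/(-29 - 4*63) - 1917/(3 + (-1 - 63)²/4) = 395/(-29 - 252) - 1917/(3 + (¼)*(-64)²) = 395/(-281) - 1917/(3 + (¼)*4096) = 395*(-1/281) - 1917/(3 + 1024) = -395/281 - 1917/1027 = -944342/288587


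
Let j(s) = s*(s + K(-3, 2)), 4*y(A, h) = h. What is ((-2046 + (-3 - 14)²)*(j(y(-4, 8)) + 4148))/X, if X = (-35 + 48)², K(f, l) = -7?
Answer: -7270466/169 ≈ -43021.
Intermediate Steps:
y(A, h) = h/4
j(s) = s*(-7 + s) (j(s) = s*(s - 7) = s*(-7 + s))
X = 169 (X = 13² = 169)
((-2046 + (-3 - 14)²)*(j(y(-4, 8)) + 4148))/X = ((-2046 + (-3 - 14)²)*(((¼)*8)*(-7 + (¼)*8) + 4148))/169 = ((-2046 + (-17)²)*(2*(-7 + 2) + 4148))*(1/169) = ((-2046 + 289)*(2*(-5) + 4148))*(1/169) = -1757*(-10 + 4148)*(1/169) = -1757*4138*(1/169) = -7270466*1/169 = -7270466/169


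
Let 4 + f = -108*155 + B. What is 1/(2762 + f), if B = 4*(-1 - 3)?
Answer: -1/13998 ≈ -7.1439e-5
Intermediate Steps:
B = -16 (B = 4*(-4) = -16)
f = -16760 (f = -4 + (-108*155 - 16) = -4 + (-16740 - 16) = -4 - 16756 = -16760)
1/(2762 + f) = 1/(2762 - 16760) = 1/(-13998) = -1/13998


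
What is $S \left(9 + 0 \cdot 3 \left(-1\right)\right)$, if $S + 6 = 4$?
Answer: $-18$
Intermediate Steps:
$S = -2$ ($S = -6 + 4 = -2$)
$S \left(9 + 0 \cdot 3 \left(-1\right)\right) = - 2 \left(9 + 0 \cdot 3 \left(-1\right)\right) = - 2 \left(9 + 0 \left(-1\right)\right) = - 2 \left(9 + 0\right) = \left(-2\right) 9 = -18$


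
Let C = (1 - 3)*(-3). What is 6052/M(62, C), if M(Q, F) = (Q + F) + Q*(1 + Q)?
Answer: 3026/1987 ≈ 1.5229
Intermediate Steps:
C = 6 (C = -2*(-3) = 6)
M(Q, F) = F + Q + Q*(1 + Q) (M(Q, F) = (F + Q) + Q*(1 + Q) = F + Q + Q*(1 + Q))
6052/M(62, C) = 6052/(6 + 62² + 2*62) = 6052/(6 + 3844 + 124) = 6052/3974 = 6052*(1/3974) = 3026/1987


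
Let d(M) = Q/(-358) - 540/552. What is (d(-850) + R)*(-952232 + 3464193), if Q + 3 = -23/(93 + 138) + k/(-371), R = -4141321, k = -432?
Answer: -1048698389814732205111/100808862 ≈ -1.0403e+13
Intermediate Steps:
Q = -23692/12243 (Q = -3 + (-23/(93 + 138) - 432/(-371)) = -3 + (-23/231 - 432*(-1/371)) = -3 + (-23*1/231 + 432/371) = -3 + (-23/231 + 432/371) = -3 + 13037/12243 = -23692/12243 ≈ -1.9351)
d(M) = -98072449/100808862 (d(M) = -23692/12243/(-358) - 540/552 = -23692/12243*(-1/358) - 540*1/552 = 11846/2191497 - 45/46 = -98072449/100808862)
(d(-850) + R)*(-952232 + 3464193) = (-98072449/100808862 - 4141321)*(-952232 + 3464193) = -417481955259151/100808862*2511961 = -1048698389814732205111/100808862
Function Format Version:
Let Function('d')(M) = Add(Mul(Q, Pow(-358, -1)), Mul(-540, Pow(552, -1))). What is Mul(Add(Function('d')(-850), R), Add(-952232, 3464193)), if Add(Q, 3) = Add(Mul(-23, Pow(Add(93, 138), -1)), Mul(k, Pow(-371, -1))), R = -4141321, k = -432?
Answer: Rational(-1048698389814732205111, 100808862) ≈ -1.0403e+13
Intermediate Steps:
Q = Rational(-23692, 12243) (Q = Add(-3, Add(Mul(-23, Pow(Add(93, 138), -1)), Mul(-432, Pow(-371, -1)))) = Add(-3, Add(Mul(-23, Pow(231, -1)), Mul(-432, Rational(-1, 371)))) = Add(-3, Add(Mul(-23, Rational(1, 231)), Rational(432, 371))) = Add(-3, Add(Rational(-23, 231), Rational(432, 371))) = Add(-3, Rational(13037, 12243)) = Rational(-23692, 12243) ≈ -1.9351)
Function('d')(M) = Rational(-98072449, 100808862) (Function('d')(M) = Add(Mul(Rational(-23692, 12243), Pow(-358, -1)), Mul(-540, Pow(552, -1))) = Add(Mul(Rational(-23692, 12243), Rational(-1, 358)), Mul(-540, Rational(1, 552))) = Add(Rational(11846, 2191497), Rational(-45, 46)) = Rational(-98072449, 100808862))
Mul(Add(Function('d')(-850), R), Add(-952232, 3464193)) = Mul(Add(Rational(-98072449, 100808862), -4141321), Add(-952232, 3464193)) = Mul(Rational(-417481955259151, 100808862), 2511961) = Rational(-1048698389814732205111, 100808862)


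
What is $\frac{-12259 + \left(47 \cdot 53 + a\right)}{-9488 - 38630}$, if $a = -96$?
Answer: $\frac{4932}{24059} \approx 0.205$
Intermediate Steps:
$\frac{-12259 + \left(47 \cdot 53 + a\right)}{-9488 - 38630} = \frac{-12259 + \left(47 \cdot 53 - 96\right)}{-9488 - 38630} = \frac{-12259 + \left(2491 - 96\right)}{-48118} = \left(-12259 + 2395\right) \left(- \frac{1}{48118}\right) = \left(-9864\right) \left(- \frac{1}{48118}\right) = \frac{4932}{24059}$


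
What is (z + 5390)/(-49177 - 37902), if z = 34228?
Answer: -1278/2809 ≈ -0.45497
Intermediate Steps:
(z + 5390)/(-49177 - 37902) = (34228 + 5390)/(-49177 - 37902) = 39618/(-87079) = 39618*(-1/87079) = -1278/2809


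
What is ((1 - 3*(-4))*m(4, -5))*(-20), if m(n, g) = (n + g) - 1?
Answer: 520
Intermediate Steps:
m(n, g) = -1 + g + n (m(n, g) = (g + n) - 1 = -1 + g + n)
((1 - 3*(-4))*m(4, -5))*(-20) = ((1 - 3*(-4))*(-1 - 5 + 4))*(-20) = ((1 + 12)*(-2))*(-20) = (13*(-2))*(-20) = -26*(-20) = 520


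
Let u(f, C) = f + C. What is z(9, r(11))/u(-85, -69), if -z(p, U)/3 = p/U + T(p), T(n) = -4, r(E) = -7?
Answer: -111/1078 ≈ -0.10297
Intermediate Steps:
u(f, C) = C + f
z(p, U) = 12 - 3*p/U (z(p, U) = -3*(p/U - 4) = -3*(-4 + p/U) = 12 - 3*p/U)
z(9, r(11))/u(-85, -69) = (12 - 3*9/(-7))/(-69 - 85) = (12 - 3*9*(-⅐))/(-154) = (12 + 27/7)*(-1/154) = (111/7)*(-1/154) = -111/1078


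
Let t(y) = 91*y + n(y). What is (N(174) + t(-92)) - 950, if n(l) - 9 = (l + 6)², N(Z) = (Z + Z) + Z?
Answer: -1395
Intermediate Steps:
N(Z) = 3*Z (N(Z) = 2*Z + Z = 3*Z)
n(l) = 9 + (6 + l)² (n(l) = 9 + (l + 6)² = 9 + (6 + l)²)
t(y) = 9 + (6 + y)² + 91*y (t(y) = 91*y + (9 + (6 + y)²) = 9 + (6 + y)² + 91*y)
(N(174) + t(-92)) - 950 = (3*174 + (45 + (-92)² + 103*(-92))) - 950 = (522 + (45 + 8464 - 9476)) - 950 = (522 - 967) - 950 = -445 - 950 = -1395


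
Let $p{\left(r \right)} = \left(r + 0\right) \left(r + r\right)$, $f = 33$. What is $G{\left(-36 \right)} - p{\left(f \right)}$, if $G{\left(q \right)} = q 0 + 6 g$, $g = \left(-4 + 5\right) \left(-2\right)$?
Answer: $-2190$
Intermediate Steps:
$p{\left(r \right)} = 2 r^{2}$ ($p{\left(r \right)} = r 2 r = 2 r^{2}$)
$g = -2$ ($g = 1 \left(-2\right) = -2$)
$G{\left(q \right)} = -12$ ($G{\left(q \right)} = q 0 + 6 \left(-2\right) = 0 - 12 = -12$)
$G{\left(-36 \right)} - p{\left(f \right)} = -12 - 2 \cdot 33^{2} = -12 - 2 \cdot 1089 = -12 - 2178 = -2190$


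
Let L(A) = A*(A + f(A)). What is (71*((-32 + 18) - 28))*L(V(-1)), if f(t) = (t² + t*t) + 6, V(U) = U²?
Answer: -26838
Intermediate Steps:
f(t) = 6 + 2*t² (f(t) = (t² + t²) + 6 = 2*t² + 6 = 6 + 2*t²)
L(A) = A*(6 + A + 2*A²) (L(A) = A*(A + (6 + 2*A²)) = A*(6 + A + 2*A²))
(71*((-32 + 18) - 28))*L(V(-1)) = (71*((-32 + 18) - 28))*((-1)²*(6 + (-1)² + 2*((-1)²)²)) = (71*(-14 - 28))*(1*(6 + 1 + 2*1²)) = (71*(-42))*(1*(6 + 1 + 2*1)) = -2982*(6 + 1 + 2) = -2982*9 = -26838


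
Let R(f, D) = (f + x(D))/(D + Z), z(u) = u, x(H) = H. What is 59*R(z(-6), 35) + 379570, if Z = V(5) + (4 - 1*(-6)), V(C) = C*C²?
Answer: 64528611/170 ≈ 3.7958e+5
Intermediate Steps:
V(C) = C³
Z = 135 (Z = 5³ + (4 - 1*(-6)) = 125 + (4 + 6) = 125 + 10 = 135)
R(f, D) = (D + f)/(135 + D) (R(f, D) = (f + D)/(D + 135) = (D + f)/(135 + D))
59*R(z(-6), 35) + 379570 = 59*((35 - 6)/(135 + 35)) + 379570 = 59*(29/170) + 379570 = 1711/170 + 379570 = 64528611/170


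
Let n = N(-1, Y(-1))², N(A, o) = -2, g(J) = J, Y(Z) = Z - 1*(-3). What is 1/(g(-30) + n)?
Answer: -1/26 ≈ -0.038462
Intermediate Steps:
Y(Z) = 3 + Z (Y(Z) = Z + 3 = 3 + Z)
n = 4 (n = (-2)² = 4)
1/(g(-30) + n) = 1/(-30 + 4) = 1/(-26) = -1/26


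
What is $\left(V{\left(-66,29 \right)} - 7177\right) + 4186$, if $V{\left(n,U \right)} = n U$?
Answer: $-4905$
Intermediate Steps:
$V{\left(n,U \right)} = U n$
$\left(V{\left(-66,29 \right)} - 7177\right) + 4186 = \left(29 \left(-66\right) - 7177\right) + 4186 = \left(-1914 - 7177\right) + 4186 = -9091 + 4186 = -4905$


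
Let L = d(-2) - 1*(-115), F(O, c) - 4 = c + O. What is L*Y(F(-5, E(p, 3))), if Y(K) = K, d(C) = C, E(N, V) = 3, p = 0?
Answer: 226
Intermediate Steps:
F(O, c) = 4 + O + c (F(O, c) = 4 + (c + O) = 4 + (O + c) = 4 + O + c)
L = 113 (L = -2 - 1*(-115) = -2 + 115 = 113)
L*Y(F(-5, E(p, 3))) = 113*(4 - 5 + 3) = 113*2 = 226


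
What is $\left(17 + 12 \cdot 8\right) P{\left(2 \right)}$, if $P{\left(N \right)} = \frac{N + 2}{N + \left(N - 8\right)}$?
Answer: $-113$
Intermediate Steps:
$P{\left(N \right)} = \frac{2 + N}{-8 + 2 N}$ ($P{\left(N \right)} = \frac{2 + N}{N + \left(-8 + N\right)} = \frac{2 + N}{-8 + 2 N}$)
$\left(17 + 12 \cdot 8\right) P{\left(2 \right)} = \left(17 + 12 \cdot 8\right) \frac{2 + 2}{2 \left(-4 + 2\right)} = \left(17 + 96\right) \frac{1}{2} \frac{1}{-2} \cdot 4 = 113 \cdot \frac{1}{2} \left(- \frac{1}{2}\right) 4 = 113 \left(-1\right) = -113$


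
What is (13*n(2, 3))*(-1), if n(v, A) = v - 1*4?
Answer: 26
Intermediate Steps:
n(v, A) = -4 + v (n(v, A) = v - 4 = -4 + v)
(13*n(2, 3))*(-1) = (13*(-4 + 2))*(-1) = (13*(-2))*(-1) = -26*(-1) = 26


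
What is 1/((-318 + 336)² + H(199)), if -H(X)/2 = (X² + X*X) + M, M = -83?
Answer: -1/157914 ≈ -6.3326e-6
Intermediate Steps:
H(X) = 166 - 4*X² (H(X) = -2*((X² + X*X) - 83) = -2*((X² + X²) - 83) = -2*(2*X² - 83) = -2*(-83 + 2*X²) = 166 - 4*X²)
1/((-318 + 336)² + H(199)) = 1/((-318 + 336)² + (166 - 4*199²)) = 1/(18² + (166 - 4*39601)) = 1/(324 + (166 - 158404)) = 1/(324 - 158238) = 1/(-157914) = -1/157914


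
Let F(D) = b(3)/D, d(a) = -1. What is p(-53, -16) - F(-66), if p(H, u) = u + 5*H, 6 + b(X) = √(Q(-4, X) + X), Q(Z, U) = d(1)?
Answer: -3092/11 + √2/66 ≈ -281.07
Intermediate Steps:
Q(Z, U) = -1
b(X) = -6 + √(-1 + X)
F(D) = (-6 + √2)/D (F(D) = (-6 + √(-1 + 3))/D = (-6 + √2)/D)
p(-53, -16) - F(-66) = (-16 + 5*(-53)) - (-6 + √2)/(-66) = (-16 - 265) - (-1)*(-6 + √2)/66 = -281 - (1/11 - √2/66) = -281 + (-1/11 + √2/66) = -3092/11 + √2/66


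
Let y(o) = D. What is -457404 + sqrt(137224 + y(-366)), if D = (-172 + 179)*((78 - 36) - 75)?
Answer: -457404 + sqrt(136993) ≈ -4.5703e+5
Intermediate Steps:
D = -231 (D = 7*(42 - 75) = 7*(-33) = -231)
y(o) = -231
-457404 + sqrt(137224 + y(-366)) = -457404 + sqrt(137224 - 231) = -457404 + sqrt(136993)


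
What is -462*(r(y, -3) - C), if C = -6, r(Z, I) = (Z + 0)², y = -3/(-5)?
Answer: -73458/25 ≈ -2938.3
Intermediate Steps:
y = ⅗ (y = -3*(-⅕) = ⅗ ≈ 0.60000)
r(Z, I) = Z²
-462*(r(y, -3) - C) = -462*((⅗)² - 1*(-6)) = -462*(9/25 + 6) = -462*159/25 = -1*73458/25 = -73458/25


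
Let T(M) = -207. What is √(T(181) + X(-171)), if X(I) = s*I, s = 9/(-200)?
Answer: 3*I*√8858/20 ≈ 14.118*I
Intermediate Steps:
s = -9/200 (s = 9*(-1/200) = -9/200 ≈ -0.045000)
X(I) = -9*I/200
√(T(181) + X(-171)) = √(-207 - 9/200*(-171)) = √(-207 + 1539/200) = √(-39861/200) = 3*I*√8858/20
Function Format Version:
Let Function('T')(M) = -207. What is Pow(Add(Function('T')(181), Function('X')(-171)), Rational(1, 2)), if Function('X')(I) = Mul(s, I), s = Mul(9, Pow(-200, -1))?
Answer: Mul(Rational(3, 20), I, Pow(8858, Rational(1, 2))) ≈ Mul(14.118, I)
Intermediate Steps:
s = Rational(-9, 200) (s = Mul(9, Rational(-1, 200)) = Rational(-9, 200) ≈ -0.045000)
Function('X')(I) = Mul(Rational(-9, 200), I)
Pow(Add(Function('T')(181), Function('X')(-171)), Rational(1, 2)) = Pow(Add(-207, Mul(Rational(-9, 200), -171)), Rational(1, 2)) = Pow(Add(-207, Rational(1539, 200)), Rational(1, 2)) = Pow(Rational(-39861, 200), Rational(1, 2)) = Mul(Rational(3, 20), I, Pow(8858, Rational(1, 2)))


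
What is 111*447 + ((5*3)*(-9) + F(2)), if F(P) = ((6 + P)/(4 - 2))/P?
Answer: 49484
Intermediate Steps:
F(P) = (3 + P/2)/P (F(P) = ((6 + P)/2)/P = ((6 + P)*(1/2))/P = (3 + P/2)/P)
111*447 + ((5*3)*(-9) + F(2)) = 111*447 + ((5*3)*(-9) + (1/2)*(6 + 2)/2) = 49617 + (15*(-9) + (1/2)*(1/2)*8) = 49617 + (-135 + 2) = 49617 - 133 = 49484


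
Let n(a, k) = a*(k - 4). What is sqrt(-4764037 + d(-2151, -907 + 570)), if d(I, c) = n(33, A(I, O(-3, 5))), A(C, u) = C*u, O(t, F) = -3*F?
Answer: 4*I*sqrt(231214) ≈ 1923.4*I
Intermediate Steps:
n(a, k) = a*(-4 + k)
d(I, c) = -132 - 495*I (d(I, c) = 33*(-4 + I*(-3*5)) = 33*(-4 + I*(-15)) = 33*(-4 - 15*I) = -132 - 495*I)
sqrt(-4764037 + d(-2151, -907 + 570)) = sqrt(-4764037 + (-132 - 495*(-2151))) = sqrt(-4764037 + (-132 + 1064745)) = sqrt(-4764037 + 1064613) = sqrt(-3699424) = 4*I*sqrt(231214)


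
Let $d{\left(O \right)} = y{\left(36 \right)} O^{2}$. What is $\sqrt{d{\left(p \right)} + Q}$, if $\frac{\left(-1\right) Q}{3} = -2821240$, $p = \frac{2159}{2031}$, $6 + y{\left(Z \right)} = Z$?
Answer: $\frac{5 \sqrt{1396506190134}}{2031} \approx 2909.3$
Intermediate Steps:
$y{\left(Z \right)} = -6 + Z$
$p = \frac{2159}{2031}$ ($p = 2159 \cdot \frac{1}{2031} = \frac{2159}{2031} \approx 1.063$)
$Q = 8463720$ ($Q = \left(-3\right) \left(-2821240\right) = 8463720$)
$d{\left(O \right)} = 30 O^{2}$ ($d{\left(O \right)} = \left(-6 + 36\right) O^{2} = 30 O^{2}$)
$\sqrt{d{\left(p \right)} + Q} = \sqrt{30 \left(\frac{2159}{2031}\right)^{2} + 8463720} = \sqrt{30 \cdot \frac{4661281}{4124961} + 8463720} = \sqrt{\frac{46612810}{1374987} + 8463720} = \sqrt{\frac{11637551584450}{1374987}} = \frac{5 \sqrt{1396506190134}}{2031}$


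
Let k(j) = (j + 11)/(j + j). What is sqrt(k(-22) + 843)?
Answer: sqrt(3373)/2 ≈ 29.039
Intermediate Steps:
k(j) = (11 + j)/(2*j) (k(j) = (11 + j)/((2*j)) = (11 + j)*(1/(2*j)) = (11 + j)/(2*j))
sqrt(k(-22) + 843) = sqrt((1/2)*(11 - 22)/(-22) + 843) = sqrt((1/2)*(-1/22)*(-11) + 843) = sqrt(1/4 + 843) = sqrt(3373/4) = sqrt(3373)/2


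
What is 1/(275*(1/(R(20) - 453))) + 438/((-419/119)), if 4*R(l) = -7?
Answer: -58096361/460900 ≈ -126.05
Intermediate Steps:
R(l) = -7/4 (R(l) = (¼)*(-7) = -7/4)
1/(275*(1/(R(20) - 453))) + 438/((-419/119)) = 1/(275*(1/(-7/4 - 453))) + 438/((-419/119)) = 1/(275*(1/(-1819/4))) + 438/((-419*1/119)) = 1/(275*(-4/1819)) + 438/(-419/119) = (1/275)*(-1819/4) + 438*(-119/419) = -1819/1100 - 52122/419 = -58096361/460900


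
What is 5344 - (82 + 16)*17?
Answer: 3678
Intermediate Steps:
5344 - (82 + 16)*17 = 5344 - 98*17 = 5344 - 1*1666 = 5344 - 1666 = 3678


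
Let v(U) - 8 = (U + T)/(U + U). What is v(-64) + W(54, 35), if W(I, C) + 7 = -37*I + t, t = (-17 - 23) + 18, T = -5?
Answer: -258363/128 ≈ -2018.5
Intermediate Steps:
t = -22 (t = -40 + 18 = -22)
v(U) = 8 + (-5 + U)/(2*U) (v(U) = 8 + (U - 5)/(U + U) = 8 + (-5 + U)/((2*U)) = 8 + (-5 + U)*(1/(2*U)) = 8 + (-5 + U)/(2*U))
W(I, C) = -29 - 37*I (W(I, C) = -7 + (-37*I - 22) = -7 + (-22 - 37*I) = -29 - 37*I)
v(-64) + W(54, 35) = (½)*(-5 + 17*(-64))/(-64) + (-29 - 37*54) = (½)*(-1/64)*(-5 - 1088) + (-29 - 1998) = (½)*(-1/64)*(-1093) - 2027 = 1093/128 - 2027 = -258363/128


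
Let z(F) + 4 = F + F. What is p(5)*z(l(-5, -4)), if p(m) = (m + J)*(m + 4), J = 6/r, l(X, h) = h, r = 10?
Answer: -3024/5 ≈ -604.80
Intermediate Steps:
z(F) = -4 + 2*F (z(F) = -4 + (F + F) = -4 + 2*F)
J = ⅗ (J = 6/10 = 6*(⅒) = ⅗ ≈ 0.60000)
p(m) = (4 + m)*(⅗ + m) (p(m) = (m + ⅗)*(m + 4) = (⅗ + m)*(4 + m) = (4 + m)*(⅗ + m))
p(5)*z(l(-5, -4)) = (12/5 + 5² + (23/5)*5)*(-4 + 2*(-4)) = (12/5 + 25 + 23)*(-4 - 8) = (252/5)*(-12) = -3024/5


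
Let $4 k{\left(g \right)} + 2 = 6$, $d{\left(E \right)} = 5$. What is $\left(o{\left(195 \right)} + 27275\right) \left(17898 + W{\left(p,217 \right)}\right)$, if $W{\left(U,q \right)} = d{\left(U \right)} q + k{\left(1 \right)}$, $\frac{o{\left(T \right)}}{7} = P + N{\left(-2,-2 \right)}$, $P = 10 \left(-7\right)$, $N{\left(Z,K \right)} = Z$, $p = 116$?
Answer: $508220664$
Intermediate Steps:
$P = -70$
$k{\left(g \right)} = 1$ ($k{\left(g \right)} = - \frac{1}{2} + \frac{1}{4} \cdot 6 = - \frac{1}{2} + \frac{3}{2} = 1$)
$o{\left(T \right)} = -504$ ($o{\left(T \right)} = 7 \left(-70 - 2\right) = 7 \left(-72\right) = -504$)
$W{\left(U,q \right)} = 1 + 5 q$ ($W{\left(U,q \right)} = 5 q + 1 = 1 + 5 q$)
$\left(o{\left(195 \right)} + 27275\right) \left(17898 + W{\left(p,217 \right)}\right) = \left(-504 + 27275\right) \left(17898 + \left(1 + 5 \cdot 217\right)\right) = 26771 \left(17898 + \left(1 + 1085\right)\right) = 26771 \left(17898 + 1086\right) = 26771 \cdot 18984 = 508220664$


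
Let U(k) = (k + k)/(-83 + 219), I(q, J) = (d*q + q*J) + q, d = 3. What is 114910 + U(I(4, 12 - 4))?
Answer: 1953482/17 ≈ 1.1491e+5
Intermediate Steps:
I(q, J) = 4*q + J*q (I(q, J) = (3*q + q*J) + q = (3*q + J*q) + q = 4*q + J*q)
U(k) = k/68 (U(k) = (2*k)/136 = (2*k)*(1/136) = k/68)
114910 + U(I(4, 12 - 4)) = 114910 + (4*(4 + (12 - 4)))/68 = 114910 + (4*(4 + 8))/68 = 114910 + (4*12)/68 = 114910 + (1/68)*48 = 114910 + 12/17 = 1953482/17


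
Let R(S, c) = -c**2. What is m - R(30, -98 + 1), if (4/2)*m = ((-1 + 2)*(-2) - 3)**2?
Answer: 18843/2 ≈ 9421.5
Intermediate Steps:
m = 25/2 (m = ((-1 + 2)*(-2) - 3)**2/2 = (1*(-2) - 3)**2/2 = (-2 - 3)**2/2 = (1/2)*(-5)**2 = (1/2)*25 = 25/2 ≈ 12.500)
m - R(30, -98 + 1) = 25/2 - (-1)*(-98 + 1)**2 = 25/2 - (-1)*(-97)**2 = 25/2 - (-1)*9409 = 25/2 - 1*(-9409) = 25/2 + 9409 = 18843/2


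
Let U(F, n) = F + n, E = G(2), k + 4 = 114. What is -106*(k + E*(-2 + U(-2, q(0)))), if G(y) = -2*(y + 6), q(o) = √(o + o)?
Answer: -18444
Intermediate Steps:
k = 110 (k = -4 + 114 = 110)
q(o) = √2*√o (q(o) = √(2*o) = √2*√o)
G(y) = -12 - 2*y (G(y) = -2*(6 + y) = -12 - 2*y)
E = -16 (E = -12 - 2*2 = -12 - 4 = -16)
-106*(k + E*(-2 + U(-2, q(0)))) = -106*(110 - 16*(-2 + (-2 + √2*√0))) = -106*(110 - 16*(-2 + (-2 + √2*0))) = -106*(110 - 16*(-2 + (-2 + 0))) = -106*(110 - 16*(-2 - 2)) = -106*(110 - 16*(-4)) = -106*(110 + 64) = -106*174 = -18444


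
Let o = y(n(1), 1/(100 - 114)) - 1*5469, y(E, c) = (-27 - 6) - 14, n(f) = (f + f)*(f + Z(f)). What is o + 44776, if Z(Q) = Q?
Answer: 39260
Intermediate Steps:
n(f) = 4*f**2 (n(f) = (f + f)*(f + f) = (2*f)*(2*f) = 4*f**2)
y(E, c) = -47 (y(E, c) = -33 - 14 = -47)
o = -5516 (o = -47 - 1*5469 = -47 - 5469 = -5516)
o + 44776 = -5516 + 44776 = 39260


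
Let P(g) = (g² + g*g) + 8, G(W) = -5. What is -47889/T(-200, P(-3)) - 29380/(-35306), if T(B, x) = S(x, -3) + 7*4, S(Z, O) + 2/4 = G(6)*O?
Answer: -99383552/88265 ≈ -1126.0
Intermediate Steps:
P(g) = 8 + 2*g² (P(g) = (g² + g²) + 8 = 2*g² + 8 = 8 + 2*g²)
S(Z, O) = -½ - 5*O
T(B, x) = 85/2 (T(B, x) = (-½ - 5*(-3)) + 7*4 = (-½ + 15) + 28 = 29/2 + 28 = 85/2)
-47889/T(-200, P(-3)) - 29380/(-35306) = -47889/85/2 - 29380/(-35306) = -47889*2/85 - 29380*(-1/35306) = -5634/5 + 14690/17653 = -99383552/88265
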